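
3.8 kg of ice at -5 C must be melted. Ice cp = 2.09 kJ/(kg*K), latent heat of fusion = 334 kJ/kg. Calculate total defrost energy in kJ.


Sensible heat = cp * dT = 2.09 * 5 = 10.45 kJ/kg
Total per kg = 10.45 + 334 = 344.45 kJ/kg
Q = m * total = 3.8 * 344.45
Q = 1308.9 kJ

1308.9


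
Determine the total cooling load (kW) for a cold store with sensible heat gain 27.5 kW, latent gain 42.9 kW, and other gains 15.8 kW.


Q_total = Q_s + Q_l + Q_misc
Q_total = 27.5 + 42.9 + 15.8
Q_total = 86.2 kW

86.2


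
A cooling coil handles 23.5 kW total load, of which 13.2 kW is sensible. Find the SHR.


SHR = Q_sensible / Q_total
SHR = 13.2 / 23.5
SHR = 0.562

0.562


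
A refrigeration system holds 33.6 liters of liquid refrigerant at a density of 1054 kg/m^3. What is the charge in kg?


Charge = V * rho / 1000
Charge = 33.6 * 1054 / 1000
Charge = 35.41 kg

35.41


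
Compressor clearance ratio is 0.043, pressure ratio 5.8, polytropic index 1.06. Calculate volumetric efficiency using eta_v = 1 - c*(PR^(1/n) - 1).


PR^(1/n) = 5.8^(1/1.06) = 5.2506744
eta_v = 1 - 0.043 * (5.2506744 - 1)
eta_v = 0.8172

0.8172


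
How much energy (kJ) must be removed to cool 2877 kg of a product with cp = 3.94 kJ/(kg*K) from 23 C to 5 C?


dT = 23 - (5) = 18 K
Q = m * cp * dT = 2877 * 3.94 * 18
Q = 204037 kJ

204037


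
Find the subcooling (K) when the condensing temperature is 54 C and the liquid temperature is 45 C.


Subcooling = T_cond - T_liquid
Subcooling = 54 - 45
Subcooling = 9 K

9


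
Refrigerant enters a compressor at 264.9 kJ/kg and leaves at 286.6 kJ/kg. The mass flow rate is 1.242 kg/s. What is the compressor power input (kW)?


dh = 286.6 - 264.9 = 21.7 kJ/kg
W = m_dot * dh = 1.242 * 21.7 = 26.95 kW

26.95


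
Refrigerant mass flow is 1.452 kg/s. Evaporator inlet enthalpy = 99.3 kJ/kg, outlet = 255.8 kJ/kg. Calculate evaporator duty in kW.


dh = 255.8 - 99.3 = 156.5 kJ/kg
Q_evap = m_dot * dh = 1.452 * 156.5
Q_evap = 227.24 kW

227.24


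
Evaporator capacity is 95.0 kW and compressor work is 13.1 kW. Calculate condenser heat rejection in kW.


Q_cond = Q_evap + W
Q_cond = 95.0 + 13.1
Q_cond = 108.1 kW

108.1


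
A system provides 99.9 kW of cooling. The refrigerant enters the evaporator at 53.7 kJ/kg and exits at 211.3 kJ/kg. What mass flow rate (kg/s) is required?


dh = 211.3 - 53.7 = 157.6 kJ/kg
m_dot = Q / dh = 99.9 / 157.6 = 0.6339 kg/s

0.6339


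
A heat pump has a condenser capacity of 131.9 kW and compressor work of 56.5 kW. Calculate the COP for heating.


COP_hp = Q_cond / W
COP_hp = 131.9 / 56.5
COP_hp = 2.335

2.335


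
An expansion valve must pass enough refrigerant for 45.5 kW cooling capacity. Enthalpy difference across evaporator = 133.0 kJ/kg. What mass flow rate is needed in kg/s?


m_dot = Q / dh
m_dot = 45.5 / 133.0
m_dot = 0.3421 kg/s

0.3421


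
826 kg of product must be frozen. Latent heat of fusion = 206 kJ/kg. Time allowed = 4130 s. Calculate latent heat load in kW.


Q_lat = m * h_fg / t
Q_lat = 826 * 206 / 4130
Q_lat = 41.2 kW

41.2


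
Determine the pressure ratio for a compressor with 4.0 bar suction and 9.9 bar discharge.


PR = P_high / P_low
PR = 9.9 / 4.0
PR = 2.475

2.475


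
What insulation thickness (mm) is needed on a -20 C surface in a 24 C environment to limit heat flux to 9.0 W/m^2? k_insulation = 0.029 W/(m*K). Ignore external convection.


dT = 24 - (-20) = 44 K
thickness = k * dT / q_max * 1000
thickness = 0.029 * 44 / 9.0 * 1000
thickness = 141.8 mm

141.8


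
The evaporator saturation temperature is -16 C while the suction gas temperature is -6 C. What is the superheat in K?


Superheat = T_suction - T_evap
Superheat = -6 - (-16)
Superheat = 10 K

10


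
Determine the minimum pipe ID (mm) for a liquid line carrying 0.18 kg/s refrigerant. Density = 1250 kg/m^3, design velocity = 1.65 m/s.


A = m_dot / (rho * v) = 0.18 / (1250 * 1.65) = 0.00008727272727 m^2
d = sqrt(4*A/pi) * 1000
d = 10.5 mm

10.5


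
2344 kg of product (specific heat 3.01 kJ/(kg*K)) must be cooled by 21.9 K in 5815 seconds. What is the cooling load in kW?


Q = m * cp * dT / t
Q = 2344 * 3.01 * 21.9 / 5815
Q = 26.572 kW

26.572


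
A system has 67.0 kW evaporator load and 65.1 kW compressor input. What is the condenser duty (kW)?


Q_cond = Q_evap + W
Q_cond = 67.0 + 65.1
Q_cond = 132.1 kW

132.1


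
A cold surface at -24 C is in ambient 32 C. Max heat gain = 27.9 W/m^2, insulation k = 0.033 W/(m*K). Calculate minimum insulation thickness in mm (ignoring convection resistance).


dT = 32 - (-24) = 56 K
thickness = k * dT / q_max * 1000
thickness = 0.033 * 56 / 27.9 * 1000
thickness = 66.2 mm

66.2


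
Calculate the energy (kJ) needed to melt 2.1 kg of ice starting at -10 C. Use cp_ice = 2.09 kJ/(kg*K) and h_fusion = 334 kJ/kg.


Sensible heat = cp * dT = 2.09 * 10 = 20.9 kJ/kg
Total per kg = 20.9 + 334 = 354.9 kJ/kg
Q = m * total = 2.1 * 354.9
Q = 745.3 kJ

745.3


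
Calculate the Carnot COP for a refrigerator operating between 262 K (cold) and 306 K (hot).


dT = 306 - 262 = 44 K
COP_carnot = T_cold / dT = 262 / 44
COP_carnot = 5.955

5.955


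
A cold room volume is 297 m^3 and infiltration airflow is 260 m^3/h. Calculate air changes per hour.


ACH = flow / volume
ACH = 260 / 297
ACH = 0.875

0.875


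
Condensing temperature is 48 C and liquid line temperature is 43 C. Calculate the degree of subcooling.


Subcooling = T_cond - T_liquid
Subcooling = 48 - 43
Subcooling = 5 K

5


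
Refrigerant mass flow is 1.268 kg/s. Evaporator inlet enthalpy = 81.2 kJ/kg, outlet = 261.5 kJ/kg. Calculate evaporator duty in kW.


dh = 261.5 - 81.2 = 180.3 kJ/kg
Q_evap = m_dot * dh = 1.268 * 180.3
Q_evap = 228.62 kW

228.62


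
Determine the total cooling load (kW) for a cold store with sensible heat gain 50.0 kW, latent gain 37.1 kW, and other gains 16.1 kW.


Q_total = Q_s + Q_l + Q_misc
Q_total = 50.0 + 37.1 + 16.1
Q_total = 103.2 kW

103.2


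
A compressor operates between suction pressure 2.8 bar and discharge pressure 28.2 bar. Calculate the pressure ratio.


PR = P_high / P_low
PR = 28.2 / 2.8
PR = 10.071

10.071


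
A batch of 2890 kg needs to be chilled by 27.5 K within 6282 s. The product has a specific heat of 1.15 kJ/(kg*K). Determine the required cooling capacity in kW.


Q = m * cp * dT / t
Q = 2890 * 1.15 * 27.5 / 6282
Q = 14.549 kW

14.549


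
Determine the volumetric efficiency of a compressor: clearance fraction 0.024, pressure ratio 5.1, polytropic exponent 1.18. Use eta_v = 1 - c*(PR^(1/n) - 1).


PR^(1/n) = 5.1^(1/1.18) = 3.97773405
eta_v = 1 - 0.024 * (3.97773405 - 1)
eta_v = 0.9285

0.9285


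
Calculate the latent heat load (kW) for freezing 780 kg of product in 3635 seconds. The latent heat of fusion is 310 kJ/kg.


Q_lat = m * h_fg / t
Q_lat = 780 * 310 / 3635
Q_lat = 66.52 kW

66.52


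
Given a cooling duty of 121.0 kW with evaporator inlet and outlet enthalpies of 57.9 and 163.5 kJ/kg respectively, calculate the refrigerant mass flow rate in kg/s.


dh = 163.5 - 57.9 = 105.6 kJ/kg
m_dot = Q / dh = 121.0 / 105.6 = 1.1458 kg/s

1.1458


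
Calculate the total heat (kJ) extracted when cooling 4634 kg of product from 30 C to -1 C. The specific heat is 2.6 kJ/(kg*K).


dT = 30 - (-1) = 31 K
Q = m * cp * dT = 4634 * 2.6 * 31
Q = 373500 kJ

373500


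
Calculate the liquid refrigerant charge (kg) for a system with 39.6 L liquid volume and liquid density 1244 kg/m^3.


Charge = V * rho / 1000
Charge = 39.6 * 1244 / 1000
Charge = 49.26 kg

49.26


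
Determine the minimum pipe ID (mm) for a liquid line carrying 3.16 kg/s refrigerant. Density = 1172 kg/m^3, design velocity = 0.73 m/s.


A = m_dot / (rho * v) = 3.16 / (1172 * 0.73) = 0.003693487307 m^2
d = sqrt(4*A/pi) * 1000
d = 68.6 mm

68.6


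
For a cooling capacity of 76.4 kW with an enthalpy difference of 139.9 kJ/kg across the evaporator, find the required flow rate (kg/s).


m_dot = Q / dh
m_dot = 76.4 / 139.9
m_dot = 0.5461 kg/s

0.5461


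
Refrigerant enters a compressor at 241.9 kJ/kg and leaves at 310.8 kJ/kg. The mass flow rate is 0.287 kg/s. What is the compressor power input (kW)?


dh = 310.8 - 241.9 = 68.9 kJ/kg
W = m_dot * dh = 0.287 * 68.9 = 19.77 kW

19.77


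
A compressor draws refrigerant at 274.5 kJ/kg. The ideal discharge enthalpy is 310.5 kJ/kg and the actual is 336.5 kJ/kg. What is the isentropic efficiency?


dh_ideal = 310.5 - 274.5 = 36.0 kJ/kg
dh_actual = 336.5 - 274.5 = 62.0 kJ/kg
eta_s = dh_ideal / dh_actual = 36.0 / 62.0
eta_s = 0.5806

0.5806


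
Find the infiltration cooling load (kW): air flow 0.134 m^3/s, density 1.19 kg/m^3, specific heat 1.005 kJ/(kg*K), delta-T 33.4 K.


Q = V_dot * rho * cp * dT
Q = 0.134 * 1.19 * 1.005 * 33.4
Q = 5.353 kW

5.353


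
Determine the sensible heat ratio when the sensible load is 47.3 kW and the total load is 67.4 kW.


SHR = Q_sensible / Q_total
SHR = 47.3 / 67.4
SHR = 0.702

0.702


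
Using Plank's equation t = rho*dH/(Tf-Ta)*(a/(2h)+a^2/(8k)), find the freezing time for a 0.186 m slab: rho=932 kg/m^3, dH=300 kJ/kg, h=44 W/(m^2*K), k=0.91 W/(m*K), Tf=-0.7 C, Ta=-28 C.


dT = -0.7 - (-28) = 27.3 K
term1 = a/(2h) = 0.186/(2*44) = 0.002113636364
term2 = a^2/(8k) = 0.186^2/(8*0.91) = 0.004752197802
t = rho*dH*1000/dT * (term1 + term2)
t = 932*300*1000/27.3 * (0.002113636364 + 0.004752197802)
t = 70318 s

70318


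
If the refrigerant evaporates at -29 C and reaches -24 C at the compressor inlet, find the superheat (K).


Superheat = T_suction - T_evap
Superheat = -24 - (-29)
Superheat = 5 K

5


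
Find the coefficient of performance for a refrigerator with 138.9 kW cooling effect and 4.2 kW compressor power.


COP = Q_evap / W
COP = 138.9 / 4.2
COP = 33.071

33.071


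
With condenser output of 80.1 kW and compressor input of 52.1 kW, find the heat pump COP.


COP_hp = Q_cond / W
COP_hp = 80.1 / 52.1
COP_hp = 1.537

1.537


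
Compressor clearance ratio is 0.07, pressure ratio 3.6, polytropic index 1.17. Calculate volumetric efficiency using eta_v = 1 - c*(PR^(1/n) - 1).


PR^(1/n) = 3.6^(1/1.17) = 2.98863049
eta_v = 1 - 0.07 * (2.98863049 - 1)
eta_v = 0.8608

0.8608


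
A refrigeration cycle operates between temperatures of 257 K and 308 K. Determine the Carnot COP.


dT = 308 - 257 = 51 K
COP_carnot = T_cold / dT = 257 / 51
COP_carnot = 5.039

5.039


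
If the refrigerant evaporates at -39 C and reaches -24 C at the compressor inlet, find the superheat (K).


Superheat = T_suction - T_evap
Superheat = -24 - (-39)
Superheat = 15 K

15


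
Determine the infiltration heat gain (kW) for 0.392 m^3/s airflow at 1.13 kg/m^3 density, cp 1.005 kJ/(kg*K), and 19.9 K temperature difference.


Q = V_dot * rho * cp * dT
Q = 0.392 * 1.13 * 1.005 * 19.9
Q = 8.859 kW

8.859


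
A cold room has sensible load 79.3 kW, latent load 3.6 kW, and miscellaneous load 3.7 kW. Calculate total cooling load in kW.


Q_total = Q_s + Q_l + Q_misc
Q_total = 79.3 + 3.6 + 3.7
Q_total = 86.6 kW

86.6


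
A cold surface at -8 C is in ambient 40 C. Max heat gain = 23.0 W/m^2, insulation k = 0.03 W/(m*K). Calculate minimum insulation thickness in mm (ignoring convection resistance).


dT = 40 - (-8) = 48 K
thickness = k * dT / q_max * 1000
thickness = 0.03 * 48 / 23.0 * 1000
thickness = 62.6 mm

62.6


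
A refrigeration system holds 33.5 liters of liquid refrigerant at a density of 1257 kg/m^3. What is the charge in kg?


Charge = V * rho / 1000
Charge = 33.5 * 1257 / 1000
Charge = 42.11 kg

42.11


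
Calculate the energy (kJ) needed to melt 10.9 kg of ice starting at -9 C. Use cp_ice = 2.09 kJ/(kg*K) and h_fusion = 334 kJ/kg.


Sensible heat = cp * dT = 2.09 * 9 = 18.81 kJ/kg
Total per kg = 18.81 + 334 = 352.81 kJ/kg
Q = m * total = 10.9 * 352.81
Q = 3845.6 kJ

3845.6


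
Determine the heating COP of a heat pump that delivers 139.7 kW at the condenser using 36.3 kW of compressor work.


COP_hp = Q_cond / W
COP_hp = 139.7 / 36.3
COP_hp = 3.848

3.848


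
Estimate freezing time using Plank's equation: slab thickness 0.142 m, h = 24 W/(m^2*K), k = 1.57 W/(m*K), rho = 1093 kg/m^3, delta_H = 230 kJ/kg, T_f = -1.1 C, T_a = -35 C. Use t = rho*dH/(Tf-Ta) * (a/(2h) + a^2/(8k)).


dT = -1.1 - (-35) = 33.9 K
term1 = a/(2h) = 0.142/(2*24) = 0.002958333333
term2 = a^2/(8k) = 0.142^2/(8*1.57) = 0.001605414013
t = rho*dH*1000/dT * (term1 + term2)
t = 1093*230*1000/33.9 * (0.002958333333 + 0.001605414013)
t = 33843 s

33843


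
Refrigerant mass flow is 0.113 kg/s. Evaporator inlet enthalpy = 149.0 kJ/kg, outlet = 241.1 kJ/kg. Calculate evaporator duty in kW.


dh = 241.1 - 149.0 = 92.1 kJ/kg
Q_evap = m_dot * dh = 0.113 * 92.1
Q_evap = 10.41 kW

10.41


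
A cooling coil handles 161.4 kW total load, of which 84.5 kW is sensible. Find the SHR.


SHR = Q_sensible / Q_total
SHR = 84.5 / 161.4
SHR = 0.524

0.524


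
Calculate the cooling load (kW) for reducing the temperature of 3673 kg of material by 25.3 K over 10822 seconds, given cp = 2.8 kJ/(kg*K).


Q = m * cp * dT / t
Q = 3673 * 2.8 * 25.3 / 10822
Q = 24.043 kW

24.043


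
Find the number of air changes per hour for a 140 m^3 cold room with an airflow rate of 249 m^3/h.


ACH = flow / volume
ACH = 249 / 140
ACH = 1.779

1.779


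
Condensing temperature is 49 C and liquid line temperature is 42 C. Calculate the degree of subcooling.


Subcooling = T_cond - T_liquid
Subcooling = 49 - 42
Subcooling = 7 K

7


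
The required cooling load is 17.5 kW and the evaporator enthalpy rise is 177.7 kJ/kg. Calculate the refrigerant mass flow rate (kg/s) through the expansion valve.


m_dot = Q / dh
m_dot = 17.5 / 177.7
m_dot = 0.0985 kg/s

0.0985


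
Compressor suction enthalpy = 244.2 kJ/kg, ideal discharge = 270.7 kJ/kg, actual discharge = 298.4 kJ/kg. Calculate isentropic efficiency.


dh_ideal = 270.7 - 244.2 = 26.5 kJ/kg
dh_actual = 298.4 - 244.2 = 54.2 kJ/kg
eta_s = dh_ideal / dh_actual = 26.5 / 54.2
eta_s = 0.4889

0.4889


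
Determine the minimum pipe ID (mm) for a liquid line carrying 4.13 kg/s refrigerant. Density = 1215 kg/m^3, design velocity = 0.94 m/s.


A = m_dot / (rho * v) = 4.13 / (1215 * 0.94) = 0.003616145697 m^2
d = sqrt(4*A/pi) * 1000
d = 67.9 mm

67.9


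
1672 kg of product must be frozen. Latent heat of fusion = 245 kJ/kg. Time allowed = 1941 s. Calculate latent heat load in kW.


Q_lat = m * h_fg / t
Q_lat = 1672 * 245 / 1941
Q_lat = 211.05 kW

211.05


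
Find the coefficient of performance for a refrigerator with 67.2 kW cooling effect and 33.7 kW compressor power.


COP = Q_evap / W
COP = 67.2 / 33.7
COP = 1.994

1.994


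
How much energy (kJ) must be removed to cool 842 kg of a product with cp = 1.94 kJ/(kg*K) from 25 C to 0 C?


dT = 25 - (0) = 25 K
Q = m * cp * dT = 842 * 1.94 * 25
Q = 40837 kJ

40837


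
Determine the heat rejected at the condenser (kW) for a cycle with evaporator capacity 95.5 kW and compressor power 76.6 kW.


Q_cond = Q_evap + W
Q_cond = 95.5 + 76.6
Q_cond = 172.1 kW

172.1


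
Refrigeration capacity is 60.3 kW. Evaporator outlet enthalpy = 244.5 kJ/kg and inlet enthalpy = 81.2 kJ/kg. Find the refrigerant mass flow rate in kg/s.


dh = 244.5 - 81.2 = 163.3 kJ/kg
m_dot = Q / dh = 60.3 / 163.3 = 0.3693 kg/s

0.3693


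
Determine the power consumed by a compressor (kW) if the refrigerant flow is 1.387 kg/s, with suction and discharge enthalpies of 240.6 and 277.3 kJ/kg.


dh = 277.3 - 240.6 = 36.7 kJ/kg
W = m_dot * dh = 1.387 * 36.7 = 50.9 kW

50.9


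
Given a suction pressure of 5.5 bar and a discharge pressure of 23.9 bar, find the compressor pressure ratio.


PR = P_high / P_low
PR = 23.9 / 5.5
PR = 4.345

4.345


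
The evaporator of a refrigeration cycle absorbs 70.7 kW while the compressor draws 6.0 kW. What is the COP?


COP = Q_evap / W
COP = 70.7 / 6.0
COP = 11.783

11.783


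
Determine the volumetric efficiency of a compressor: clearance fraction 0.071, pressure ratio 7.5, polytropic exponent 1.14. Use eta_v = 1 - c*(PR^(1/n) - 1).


PR^(1/n) = 7.5^(1/1.14) = 5.85595323
eta_v = 1 - 0.071 * (5.85595323 - 1)
eta_v = 0.6552

0.6552


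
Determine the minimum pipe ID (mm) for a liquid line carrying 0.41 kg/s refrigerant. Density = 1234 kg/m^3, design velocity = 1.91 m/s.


A = m_dot / (rho * v) = 0.41 / (1234 * 1.91) = 0.0001739543646 m^2
d = sqrt(4*A/pi) * 1000
d = 14.9 mm

14.9


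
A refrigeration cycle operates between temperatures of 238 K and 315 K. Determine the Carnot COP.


dT = 315 - 238 = 77 K
COP_carnot = T_cold / dT = 238 / 77
COP_carnot = 3.091

3.091


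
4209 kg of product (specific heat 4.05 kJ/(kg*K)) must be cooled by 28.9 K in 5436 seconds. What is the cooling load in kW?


Q = m * cp * dT / t
Q = 4209 * 4.05 * 28.9 / 5436
Q = 90.626 kW

90.626


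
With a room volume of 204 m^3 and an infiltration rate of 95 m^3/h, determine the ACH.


ACH = flow / volume
ACH = 95 / 204
ACH = 0.466

0.466


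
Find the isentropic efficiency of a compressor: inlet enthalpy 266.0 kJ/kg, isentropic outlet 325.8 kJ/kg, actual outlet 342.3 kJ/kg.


dh_ideal = 325.8 - 266.0 = 59.8 kJ/kg
dh_actual = 342.3 - 266.0 = 76.3 kJ/kg
eta_s = dh_ideal / dh_actual = 59.8 / 76.3
eta_s = 0.7837

0.7837


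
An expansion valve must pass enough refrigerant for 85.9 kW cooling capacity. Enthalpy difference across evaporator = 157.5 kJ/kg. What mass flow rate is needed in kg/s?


m_dot = Q / dh
m_dot = 85.9 / 157.5
m_dot = 0.5454 kg/s

0.5454


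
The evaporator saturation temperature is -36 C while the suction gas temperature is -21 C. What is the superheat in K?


Superheat = T_suction - T_evap
Superheat = -21 - (-36)
Superheat = 15 K

15


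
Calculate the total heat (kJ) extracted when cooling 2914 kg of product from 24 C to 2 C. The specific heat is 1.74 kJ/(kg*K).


dT = 24 - (2) = 22 K
Q = m * cp * dT = 2914 * 1.74 * 22
Q = 111548 kJ

111548


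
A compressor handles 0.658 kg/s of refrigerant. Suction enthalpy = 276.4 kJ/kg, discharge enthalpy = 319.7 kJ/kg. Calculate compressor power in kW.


dh = 319.7 - 276.4 = 43.3 kJ/kg
W = m_dot * dh = 0.658 * 43.3 = 28.49 kW

28.49


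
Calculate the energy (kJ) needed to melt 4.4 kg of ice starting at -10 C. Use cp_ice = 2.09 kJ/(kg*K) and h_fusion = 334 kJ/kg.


Sensible heat = cp * dT = 2.09 * 10 = 20.9 kJ/kg
Total per kg = 20.9 + 334 = 354.9 kJ/kg
Q = m * total = 4.4 * 354.9
Q = 1561.6 kJ

1561.6


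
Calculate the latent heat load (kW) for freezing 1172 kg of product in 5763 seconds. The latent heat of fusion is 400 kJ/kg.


Q_lat = m * h_fg / t
Q_lat = 1172 * 400 / 5763
Q_lat = 81.35 kW

81.35


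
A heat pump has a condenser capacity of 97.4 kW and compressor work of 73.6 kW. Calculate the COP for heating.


COP_hp = Q_cond / W
COP_hp = 97.4 / 73.6
COP_hp = 1.323

1.323


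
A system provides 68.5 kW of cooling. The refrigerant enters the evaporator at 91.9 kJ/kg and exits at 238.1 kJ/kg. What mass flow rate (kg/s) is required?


dh = 238.1 - 91.9 = 146.2 kJ/kg
m_dot = Q / dh = 68.5 / 146.2 = 0.4685 kg/s

0.4685


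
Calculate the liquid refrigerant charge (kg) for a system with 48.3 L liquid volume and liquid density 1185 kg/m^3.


Charge = V * rho / 1000
Charge = 48.3 * 1185 / 1000
Charge = 57.24 kg

57.24


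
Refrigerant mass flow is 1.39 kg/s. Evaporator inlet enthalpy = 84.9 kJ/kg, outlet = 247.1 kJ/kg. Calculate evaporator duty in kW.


dh = 247.1 - 84.9 = 162.2 kJ/kg
Q_evap = m_dot * dh = 1.39 * 162.2
Q_evap = 225.46 kW

225.46


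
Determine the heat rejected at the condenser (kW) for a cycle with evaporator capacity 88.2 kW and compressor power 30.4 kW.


Q_cond = Q_evap + W
Q_cond = 88.2 + 30.4
Q_cond = 118.6 kW

118.6


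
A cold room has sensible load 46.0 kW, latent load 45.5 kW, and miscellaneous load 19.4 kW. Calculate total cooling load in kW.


Q_total = Q_s + Q_l + Q_misc
Q_total = 46.0 + 45.5 + 19.4
Q_total = 110.9 kW

110.9


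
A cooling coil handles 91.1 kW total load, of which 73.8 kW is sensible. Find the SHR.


SHR = Q_sensible / Q_total
SHR = 73.8 / 91.1
SHR = 0.81

0.81


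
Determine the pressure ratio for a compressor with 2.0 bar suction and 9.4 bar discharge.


PR = P_high / P_low
PR = 9.4 / 2.0
PR = 4.7

4.7


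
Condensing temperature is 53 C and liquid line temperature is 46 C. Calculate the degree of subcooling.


Subcooling = T_cond - T_liquid
Subcooling = 53 - 46
Subcooling = 7 K

7


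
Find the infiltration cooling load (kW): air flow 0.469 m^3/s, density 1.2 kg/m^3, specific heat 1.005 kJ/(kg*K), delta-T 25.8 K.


Q = V_dot * rho * cp * dT
Q = 0.469 * 1.2 * 1.005 * 25.8
Q = 14.593 kW

14.593


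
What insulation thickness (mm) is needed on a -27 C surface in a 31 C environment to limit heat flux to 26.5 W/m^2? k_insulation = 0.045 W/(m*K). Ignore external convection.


dT = 31 - (-27) = 58 K
thickness = k * dT / q_max * 1000
thickness = 0.045 * 58 / 26.5 * 1000
thickness = 98.5 mm

98.5


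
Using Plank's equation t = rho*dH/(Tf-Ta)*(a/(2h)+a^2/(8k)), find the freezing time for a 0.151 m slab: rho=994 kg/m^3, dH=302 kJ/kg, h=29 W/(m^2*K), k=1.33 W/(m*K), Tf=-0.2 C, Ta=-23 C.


dT = -0.2 - (-23) = 22.8 K
term1 = a/(2h) = 0.151/(2*29) = 0.002603448276
term2 = a^2/(8k) = 0.151^2/(8*1.33) = 0.002142951128
t = rho*dH*1000/dT * (term1 + term2)
t = 994*302*1000/22.8 * (0.002603448276 + 0.002142951128)
t = 62492 s

62492


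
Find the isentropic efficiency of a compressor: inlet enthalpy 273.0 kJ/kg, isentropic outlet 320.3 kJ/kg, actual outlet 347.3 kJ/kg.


dh_ideal = 320.3 - 273.0 = 47.3 kJ/kg
dh_actual = 347.3 - 273.0 = 74.3 kJ/kg
eta_s = dh_ideal / dh_actual = 47.3 / 74.3
eta_s = 0.6366

0.6366


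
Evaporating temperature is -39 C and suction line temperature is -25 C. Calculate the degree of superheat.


Superheat = T_suction - T_evap
Superheat = -25 - (-39)
Superheat = 14 K

14


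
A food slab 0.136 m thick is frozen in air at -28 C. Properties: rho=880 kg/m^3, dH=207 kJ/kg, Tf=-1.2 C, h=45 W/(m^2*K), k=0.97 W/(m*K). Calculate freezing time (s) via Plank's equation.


dT = -1.2 - (-28) = 26.8 K
term1 = a/(2h) = 0.136/(2*45) = 0.001511111111
term2 = a^2/(8k) = 0.136^2/(8*0.97) = 0.002383505155
t = rho*dH*1000/dT * (term1 + term2)
t = 880*207*1000/26.8 * (0.001511111111 + 0.002383505155)
t = 26472 s

26472


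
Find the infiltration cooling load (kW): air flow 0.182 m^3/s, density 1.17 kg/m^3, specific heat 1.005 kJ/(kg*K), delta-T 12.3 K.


Q = V_dot * rho * cp * dT
Q = 0.182 * 1.17 * 1.005 * 12.3
Q = 2.632 kW

2.632


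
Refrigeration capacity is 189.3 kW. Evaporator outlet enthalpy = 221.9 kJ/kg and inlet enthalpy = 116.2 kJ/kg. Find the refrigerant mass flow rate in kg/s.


dh = 221.9 - 116.2 = 105.7 kJ/kg
m_dot = Q / dh = 189.3 / 105.7 = 1.7909 kg/s

1.7909


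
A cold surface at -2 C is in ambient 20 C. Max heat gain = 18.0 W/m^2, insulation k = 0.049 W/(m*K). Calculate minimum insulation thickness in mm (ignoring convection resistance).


dT = 20 - (-2) = 22 K
thickness = k * dT / q_max * 1000
thickness = 0.049 * 22 / 18.0 * 1000
thickness = 59.9 mm

59.9


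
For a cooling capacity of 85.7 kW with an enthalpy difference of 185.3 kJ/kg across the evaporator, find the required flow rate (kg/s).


m_dot = Q / dh
m_dot = 85.7 / 185.3
m_dot = 0.4625 kg/s

0.4625


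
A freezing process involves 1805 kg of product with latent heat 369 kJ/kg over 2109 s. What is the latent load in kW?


Q_lat = m * h_fg / t
Q_lat = 1805 * 369 / 2109
Q_lat = 315.81 kW

315.81


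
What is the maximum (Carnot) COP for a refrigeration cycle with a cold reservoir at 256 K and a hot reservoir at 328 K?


dT = 328 - 256 = 72 K
COP_carnot = T_cold / dT = 256 / 72
COP_carnot = 3.556

3.556


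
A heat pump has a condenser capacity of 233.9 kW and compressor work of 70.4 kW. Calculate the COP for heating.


COP_hp = Q_cond / W
COP_hp = 233.9 / 70.4
COP_hp = 3.322

3.322


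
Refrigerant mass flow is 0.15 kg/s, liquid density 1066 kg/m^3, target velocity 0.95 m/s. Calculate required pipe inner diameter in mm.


A = m_dot / (rho * v) = 0.15 / (1066 * 0.95) = 0.0001481188901 m^2
d = sqrt(4*A/pi) * 1000
d = 13.7 mm

13.7


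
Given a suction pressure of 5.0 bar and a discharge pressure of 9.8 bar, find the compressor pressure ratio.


PR = P_high / P_low
PR = 9.8 / 5.0
PR = 1.96

1.96


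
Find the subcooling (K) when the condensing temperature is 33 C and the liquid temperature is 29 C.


Subcooling = T_cond - T_liquid
Subcooling = 33 - 29
Subcooling = 4 K

4


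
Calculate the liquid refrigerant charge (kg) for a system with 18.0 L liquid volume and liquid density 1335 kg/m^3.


Charge = V * rho / 1000
Charge = 18.0 * 1335 / 1000
Charge = 24.03 kg

24.03


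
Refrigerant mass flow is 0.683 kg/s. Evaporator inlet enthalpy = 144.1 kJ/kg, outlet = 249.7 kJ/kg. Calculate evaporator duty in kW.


dh = 249.7 - 144.1 = 105.6 kJ/kg
Q_evap = m_dot * dh = 0.683 * 105.6
Q_evap = 72.12 kW

72.12


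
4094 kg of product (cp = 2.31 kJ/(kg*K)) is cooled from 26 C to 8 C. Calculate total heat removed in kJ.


dT = 26 - (8) = 18 K
Q = m * cp * dT = 4094 * 2.31 * 18
Q = 170229 kJ

170229


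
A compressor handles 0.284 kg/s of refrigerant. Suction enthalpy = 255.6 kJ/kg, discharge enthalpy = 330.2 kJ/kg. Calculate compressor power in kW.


dh = 330.2 - 255.6 = 74.6 kJ/kg
W = m_dot * dh = 0.284 * 74.6 = 21.19 kW

21.19


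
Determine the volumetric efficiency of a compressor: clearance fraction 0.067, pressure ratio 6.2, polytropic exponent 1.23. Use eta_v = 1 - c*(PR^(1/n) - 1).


PR^(1/n) = 6.2^(1/1.23) = 4.4077899
eta_v = 1 - 0.067 * (4.4077899 - 1)
eta_v = 0.7717

0.7717


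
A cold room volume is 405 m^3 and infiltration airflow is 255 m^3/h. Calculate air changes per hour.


ACH = flow / volume
ACH = 255 / 405
ACH = 0.63

0.63


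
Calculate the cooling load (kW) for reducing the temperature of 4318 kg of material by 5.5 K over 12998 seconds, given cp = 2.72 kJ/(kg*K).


Q = m * cp * dT / t
Q = 4318 * 2.72 * 5.5 / 12998
Q = 4.97 kW

4.97


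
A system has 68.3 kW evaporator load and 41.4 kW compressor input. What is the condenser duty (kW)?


Q_cond = Q_evap + W
Q_cond = 68.3 + 41.4
Q_cond = 109.7 kW

109.7


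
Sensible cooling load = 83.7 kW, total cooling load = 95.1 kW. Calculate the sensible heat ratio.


SHR = Q_sensible / Q_total
SHR = 83.7 / 95.1
SHR = 0.88

0.88


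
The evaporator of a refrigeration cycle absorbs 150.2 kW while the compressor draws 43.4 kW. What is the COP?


COP = Q_evap / W
COP = 150.2 / 43.4
COP = 3.461

3.461


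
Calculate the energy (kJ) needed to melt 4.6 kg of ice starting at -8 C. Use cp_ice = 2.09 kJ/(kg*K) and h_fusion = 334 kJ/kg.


Sensible heat = cp * dT = 2.09 * 8 = 16.72 kJ/kg
Total per kg = 16.72 + 334 = 350.72 kJ/kg
Q = m * total = 4.6 * 350.72
Q = 1613.3 kJ

1613.3


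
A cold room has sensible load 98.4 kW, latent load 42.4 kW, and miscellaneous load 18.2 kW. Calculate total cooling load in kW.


Q_total = Q_s + Q_l + Q_misc
Q_total = 98.4 + 42.4 + 18.2
Q_total = 159.0 kW

159.0


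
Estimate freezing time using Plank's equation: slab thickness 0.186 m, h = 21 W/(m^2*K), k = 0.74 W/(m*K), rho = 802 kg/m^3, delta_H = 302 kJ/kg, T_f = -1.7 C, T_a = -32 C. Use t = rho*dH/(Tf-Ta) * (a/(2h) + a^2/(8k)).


dT = -1.7 - (-32) = 30.3 K
term1 = a/(2h) = 0.186/(2*21) = 0.004428571429
term2 = a^2/(8k) = 0.186^2/(8*0.74) = 0.005843918919
t = rho*dH*1000/dT * (term1 + term2)
t = 802*302*1000/30.3 * (0.004428571429 + 0.005843918919)
t = 82113 s

82113


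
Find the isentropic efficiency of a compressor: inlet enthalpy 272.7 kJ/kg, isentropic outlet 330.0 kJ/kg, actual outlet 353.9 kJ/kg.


dh_ideal = 330.0 - 272.7 = 57.3 kJ/kg
dh_actual = 353.9 - 272.7 = 81.2 kJ/kg
eta_s = dh_ideal / dh_actual = 57.3 / 81.2
eta_s = 0.7057

0.7057


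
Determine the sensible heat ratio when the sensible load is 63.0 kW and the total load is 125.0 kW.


SHR = Q_sensible / Q_total
SHR = 63.0 / 125.0
SHR = 0.504

0.504


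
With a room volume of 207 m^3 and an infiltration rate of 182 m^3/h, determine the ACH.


ACH = flow / volume
ACH = 182 / 207
ACH = 0.879

0.879


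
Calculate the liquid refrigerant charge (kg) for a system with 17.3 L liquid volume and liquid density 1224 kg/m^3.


Charge = V * rho / 1000
Charge = 17.3 * 1224 / 1000
Charge = 21.18 kg

21.18


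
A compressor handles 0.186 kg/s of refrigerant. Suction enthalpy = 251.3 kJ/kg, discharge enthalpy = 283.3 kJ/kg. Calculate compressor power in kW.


dh = 283.3 - 251.3 = 32.0 kJ/kg
W = m_dot * dh = 0.186 * 32.0 = 5.95 kW

5.95


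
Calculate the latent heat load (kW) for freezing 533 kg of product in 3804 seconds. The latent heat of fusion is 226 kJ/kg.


Q_lat = m * h_fg / t
Q_lat = 533 * 226 / 3804
Q_lat = 31.67 kW

31.67


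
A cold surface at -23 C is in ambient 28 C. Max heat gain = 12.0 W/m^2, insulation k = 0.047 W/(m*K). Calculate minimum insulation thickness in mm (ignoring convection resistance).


dT = 28 - (-23) = 51 K
thickness = k * dT / q_max * 1000
thickness = 0.047 * 51 / 12.0 * 1000
thickness = 199.8 mm

199.8


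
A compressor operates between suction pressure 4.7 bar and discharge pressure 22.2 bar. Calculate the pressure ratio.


PR = P_high / P_low
PR = 22.2 / 4.7
PR = 4.723

4.723


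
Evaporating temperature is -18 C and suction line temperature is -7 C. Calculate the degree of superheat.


Superheat = T_suction - T_evap
Superheat = -7 - (-18)
Superheat = 11 K

11


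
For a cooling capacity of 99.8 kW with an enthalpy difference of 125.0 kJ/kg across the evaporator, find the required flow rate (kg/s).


m_dot = Q / dh
m_dot = 99.8 / 125.0
m_dot = 0.7984 kg/s

0.7984


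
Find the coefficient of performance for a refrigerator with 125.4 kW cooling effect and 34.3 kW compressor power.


COP = Q_evap / W
COP = 125.4 / 34.3
COP = 3.656

3.656


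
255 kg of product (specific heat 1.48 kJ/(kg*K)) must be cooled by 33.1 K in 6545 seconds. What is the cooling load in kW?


Q = m * cp * dT / t
Q = 255 * 1.48 * 33.1 / 6545
Q = 1.909 kW

1.909


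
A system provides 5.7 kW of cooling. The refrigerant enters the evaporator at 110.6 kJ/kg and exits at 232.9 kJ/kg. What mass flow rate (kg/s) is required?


dh = 232.9 - 110.6 = 122.3 kJ/kg
m_dot = Q / dh = 5.7 / 122.3 = 0.0466 kg/s

0.0466


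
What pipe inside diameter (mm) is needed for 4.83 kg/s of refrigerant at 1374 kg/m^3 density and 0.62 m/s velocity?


A = m_dot / (rho * v) = 4.83 / (1374 * 0.62) = 0.00566981265 m^2
d = sqrt(4*A/pi) * 1000
d = 85.0 mm

85.0


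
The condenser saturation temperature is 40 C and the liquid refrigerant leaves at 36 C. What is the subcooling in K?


Subcooling = T_cond - T_liquid
Subcooling = 40 - 36
Subcooling = 4 K

4


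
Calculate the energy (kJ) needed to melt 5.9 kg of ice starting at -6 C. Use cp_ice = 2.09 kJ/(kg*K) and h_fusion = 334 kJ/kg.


Sensible heat = cp * dT = 2.09 * 6 = 12.54 kJ/kg
Total per kg = 12.54 + 334 = 346.54 kJ/kg
Q = m * total = 5.9 * 346.54
Q = 2044.6 kJ

2044.6


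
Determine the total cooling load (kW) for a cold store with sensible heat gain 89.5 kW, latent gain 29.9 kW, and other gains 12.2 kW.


Q_total = Q_s + Q_l + Q_misc
Q_total = 89.5 + 29.9 + 12.2
Q_total = 131.6 kW

131.6


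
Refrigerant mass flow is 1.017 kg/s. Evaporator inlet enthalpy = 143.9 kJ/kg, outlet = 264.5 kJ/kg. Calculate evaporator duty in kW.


dh = 264.5 - 143.9 = 120.6 kJ/kg
Q_evap = m_dot * dh = 1.017 * 120.6
Q_evap = 122.65 kW

122.65


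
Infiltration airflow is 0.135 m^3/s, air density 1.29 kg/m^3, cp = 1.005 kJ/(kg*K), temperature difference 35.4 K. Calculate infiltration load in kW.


Q = V_dot * rho * cp * dT
Q = 0.135 * 1.29 * 1.005 * 35.4
Q = 6.196 kW

6.196


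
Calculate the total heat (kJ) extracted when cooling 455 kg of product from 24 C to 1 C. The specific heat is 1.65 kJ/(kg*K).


dT = 24 - (1) = 23 K
Q = m * cp * dT = 455 * 1.65 * 23
Q = 17267 kJ

17267


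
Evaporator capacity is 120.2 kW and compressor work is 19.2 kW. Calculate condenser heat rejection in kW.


Q_cond = Q_evap + W
Q_cond = 120.2 + 19.2
Q_cond = 139.4 kW

139.4


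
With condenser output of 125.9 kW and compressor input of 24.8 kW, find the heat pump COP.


COP_hp = Q_cond / W
COP_hp = 125.9 / 24.8
COP_hp = 5.077

5.077


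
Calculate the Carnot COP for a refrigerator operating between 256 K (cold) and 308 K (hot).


dT = 308 - 256 = 52 K
COP_carnot = T_cold / dT = 256 / 52
COP_carnot = 4.923

4.923


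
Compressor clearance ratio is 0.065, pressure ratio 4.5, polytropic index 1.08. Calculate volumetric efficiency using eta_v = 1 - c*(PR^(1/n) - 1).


PR^(1/n) = 4.5^(1/1.08) = 4.0255609
eta_v = 1 - 0.065 * (4.0255609 - 1)
eta_v = 0.8033

0.8033


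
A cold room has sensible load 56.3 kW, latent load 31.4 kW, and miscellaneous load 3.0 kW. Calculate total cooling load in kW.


Q_total = Q_s + Q_l + Q_misc
Q_total = 56.3 + 31.4 + 3.0
Q_total = 90.7 kW

90.7


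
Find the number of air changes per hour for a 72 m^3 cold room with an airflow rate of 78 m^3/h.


ACH = flow / volume
ACH = 78 / 72
ACH = 1.083

1.083


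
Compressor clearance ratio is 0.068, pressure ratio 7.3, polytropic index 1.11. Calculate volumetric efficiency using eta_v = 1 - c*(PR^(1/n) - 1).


PR^(1/n) = 7.3^(1/1.11) = 5.99471226
eta_v = 1 - 0.068 * (5.99471226 - 1)
eta_v = 0.6604

0.6604


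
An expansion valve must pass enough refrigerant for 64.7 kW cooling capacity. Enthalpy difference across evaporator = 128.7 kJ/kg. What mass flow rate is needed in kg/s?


m_dot = Q / dh
m_dot = 64.7 / 128.7
m_dot = 0.5027 kg/s

0.5027


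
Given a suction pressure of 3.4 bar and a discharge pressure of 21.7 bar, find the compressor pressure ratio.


PR = P_high / P_low
PR = 21.7 / 3.4
PR = 6.382

6.382


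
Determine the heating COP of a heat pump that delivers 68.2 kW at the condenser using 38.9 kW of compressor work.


COP_hp = Q_cond / W
COP_hp = 68.2 / 38.9
COP_hp = 1.753

1.753


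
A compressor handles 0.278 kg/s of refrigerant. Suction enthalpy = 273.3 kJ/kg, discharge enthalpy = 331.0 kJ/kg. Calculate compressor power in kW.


dh = 331.0 - 273.3 = 57.7 kJ/kg
W = m_dot * dh = 0.278 * 57.7 = 16.04 kW

16.04


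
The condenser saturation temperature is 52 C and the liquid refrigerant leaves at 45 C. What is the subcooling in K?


Subcooling = T_cond - T_liquid
Subcooling = 52 - 45
Subcooling = 7 K

7


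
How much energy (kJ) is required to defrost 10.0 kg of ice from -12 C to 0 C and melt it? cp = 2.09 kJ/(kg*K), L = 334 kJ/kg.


Sensible heat = cp * dT = 2.09 * 12 = 25.08 kJ/kg
Total per kg = 25.08 + 334 = 359.08 kJ/kg
Q = m * total = 10.0 * 359.08
Q = 3590.8 kJ

3590.8


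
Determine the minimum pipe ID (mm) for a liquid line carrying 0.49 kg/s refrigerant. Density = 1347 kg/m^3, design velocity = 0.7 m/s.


A = m_dot / (rho * v) = 0.49 / (1347 * 0.7) = 0.0005196733482 m^2
d = sqrt(4*A/pi) * 1000
d = 25.7 mm

25.7


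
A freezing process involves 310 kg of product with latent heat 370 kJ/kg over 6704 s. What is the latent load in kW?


Q_lat = m * h_fg / t
Q_lat = 310 * 370 / 6704
Q_lat = 17.11 kW

17.11


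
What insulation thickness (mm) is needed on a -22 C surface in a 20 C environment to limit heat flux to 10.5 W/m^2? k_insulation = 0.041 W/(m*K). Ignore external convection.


dT = 20 - (-22) = 42 K
thickness = k * dT / q_max * 1000
thickness = 0.041 * 42 / 10.5 * 1000
thickness = 164.0 mm

164.0


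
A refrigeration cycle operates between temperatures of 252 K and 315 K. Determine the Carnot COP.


dT = 315 - 252 = 63 K
COP_carnot = T_cold / dT = 252 / 63
COP_carnot = 4.0

4.0


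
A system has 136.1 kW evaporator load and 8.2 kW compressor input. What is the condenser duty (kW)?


Q_cond = Q_evap + W
Q_cond = 136.1 + 8.2
Q_cond = 144.3 kW

144.3


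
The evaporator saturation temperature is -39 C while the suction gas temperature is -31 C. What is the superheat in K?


Superheat = T_suction - T_evap
Superheat = -31 - (-39)
Superheat = 8 K

8


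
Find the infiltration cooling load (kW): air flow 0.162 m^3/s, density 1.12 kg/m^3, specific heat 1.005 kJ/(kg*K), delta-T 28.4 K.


Q = V_dot * rho * cp * dT
Q = 0.162 * 1.12 * 1.005 * 28.4
Q = 5.179 kW

5.179


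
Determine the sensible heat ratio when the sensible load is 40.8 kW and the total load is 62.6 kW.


SHR = Q_sensible / Q_total
SHR = 40.8 / 62.6
SHR = 0.652

0.652


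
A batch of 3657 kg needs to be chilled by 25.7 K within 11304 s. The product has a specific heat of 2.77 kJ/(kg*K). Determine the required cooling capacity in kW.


Q = m * cp * dT / t
Q = 3657 * 2.77 * 25.7 / 11304
Q = 23.031 kW

23.031


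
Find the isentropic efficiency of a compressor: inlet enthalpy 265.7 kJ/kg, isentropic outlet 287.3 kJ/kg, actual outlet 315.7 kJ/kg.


dh_ideal = 287.3 - 265.7 = 21.6 kJ/kg
dh_actual = 315.7 - 265.7 = 50.0 kJ/kg
eta_s = dh_ideal / dh_actual = 21.6 / 50.0
eta_s = 0.432

0.432


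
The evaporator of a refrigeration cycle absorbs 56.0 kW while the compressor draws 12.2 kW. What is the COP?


COP = Q_evap / W
COP = 56.0 / 12.2
COP = 4.59

4.59


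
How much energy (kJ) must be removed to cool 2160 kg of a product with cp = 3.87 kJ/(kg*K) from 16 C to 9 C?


dT = 16 - (9) = 7 K
Q = m * cp * dT = 2160 * 3.87 * 7
Q = 58514 kJ

58514


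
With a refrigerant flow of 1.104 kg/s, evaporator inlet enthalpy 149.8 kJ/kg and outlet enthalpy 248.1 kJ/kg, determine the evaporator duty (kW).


dh = 248.1 - 149.8 = 98.3 kJ/kg
Q_evap = m_dot * dh = 1.104 * 98.3
Q_evap = 108.52 kW

108.52


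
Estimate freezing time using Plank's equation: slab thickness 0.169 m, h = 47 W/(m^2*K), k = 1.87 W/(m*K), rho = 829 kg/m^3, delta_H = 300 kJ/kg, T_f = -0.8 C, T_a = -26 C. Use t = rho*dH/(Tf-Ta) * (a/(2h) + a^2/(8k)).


dT = -0.8 - (-26) = 25.2 K
term1 = a/(2h) = 0.169/(2*47) = 0.00179787234
term2 = a^2/(8k) = 0.169^2/(8*1.87) = 0.001909157754
t = rho*dH*1000/dT * (term1 + term2)
t = 829*300*1000/25.2 * (0.00179787234 + 0.001909157754)
t = 36585 s

36585


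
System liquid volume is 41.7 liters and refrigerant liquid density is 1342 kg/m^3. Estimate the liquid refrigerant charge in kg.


Charge = V * rho / 1000
Charge = 41.7 * 1342 / 1000
Charge = 55.96 kg

55.96


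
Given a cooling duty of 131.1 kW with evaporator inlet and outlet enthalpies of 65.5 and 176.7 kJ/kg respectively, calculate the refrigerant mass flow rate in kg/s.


dh = 176.7 - 65.5 = 111.2 kJ/kg
m_dot = Q / dh = 131.1 / 111.2 = 1.179 kg/s

1.179


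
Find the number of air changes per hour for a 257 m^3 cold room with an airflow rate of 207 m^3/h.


ACH = flow / volume
ACH = 207 / 257
ACH = 0.805

0.805


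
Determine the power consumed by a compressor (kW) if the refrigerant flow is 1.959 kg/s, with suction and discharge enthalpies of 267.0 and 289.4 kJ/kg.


dh = 289.4 - 267.0 = 22.4 kJ/kg
W = m_dot * dh = 1.959 * 22.4 = 43.88 kW

43.88


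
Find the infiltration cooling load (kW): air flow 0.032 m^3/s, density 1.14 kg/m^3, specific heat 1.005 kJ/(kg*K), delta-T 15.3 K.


Q = V_dot * rho * cp * dT
Q = 0.032 * 1.14 * 1.005 * 15.3
Q = 0.561 kW

0.561


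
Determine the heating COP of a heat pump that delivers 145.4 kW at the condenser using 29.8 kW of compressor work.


COP_hp = Q_cond / W
COP_hp = 145.4 / 29.8
COP_hp = 4.879

4.879


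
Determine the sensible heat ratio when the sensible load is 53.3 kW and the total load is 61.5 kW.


SHR = Q_sensible / Q_total
SHR = 53.3 / 61.5
SHR = 0.867

0.867
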